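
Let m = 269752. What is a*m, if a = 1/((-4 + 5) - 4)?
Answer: -269752/3 ≈ -89917.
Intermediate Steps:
a = -⅓ (a = 1/(1 - 4) = 1/(-3) = -⅓ ≈ -0.33333)
a*m = -⅓*269752 = -269752/3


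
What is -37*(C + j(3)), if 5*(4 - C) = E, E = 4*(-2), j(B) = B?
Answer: -1591/5 ≈ -318.20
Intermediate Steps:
E = -8
C = 28/5 (C = 4 - ⅕*(-8) = 4 + 8/5 = 28/5 ≈ 5.6000)
-37*(C + j(3)) = -37*(28/5 + 3) = -37*43/5 = -1591/5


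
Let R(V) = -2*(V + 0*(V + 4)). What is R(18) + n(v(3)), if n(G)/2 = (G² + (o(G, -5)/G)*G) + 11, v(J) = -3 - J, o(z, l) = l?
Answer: 48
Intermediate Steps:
R(V) = -2*V (R(V) = -2*(V + 0*(4 + V)) = -2*(V + 0) = -2*V)
n(G) = 12 + 2*G² (n(G) = 2*((G² + (-5/G)*G) + 11) = 2*((G² - 5) + 11) = 2*((-5 + G²) + 11) = 2*(6 + G²) = 12 + 2*G²)
R(18) + n(v(3)) = -2*18 + (12 + 2*(-3 - 1*3)²) = -36 + (12 + 2*(-3 - 3)²) = -36 + (12 + 2*(-6)²) = -36 + (12 + 2*36) = -36 + (12 + 72) = -36 + 84 = 48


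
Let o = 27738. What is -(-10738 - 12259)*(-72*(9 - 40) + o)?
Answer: 689220090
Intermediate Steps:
-(-10738 - 12259)*(-72*(9 - 40) + o) = -(-10738 - 12259)*(-72*(9 - 40) + 27738) = -(-22997)*(-72*(-31) + 27738) = -(-22997)*(2232 + 27738) = -(-22997)*29970 = -1*(-689220090) = 689220090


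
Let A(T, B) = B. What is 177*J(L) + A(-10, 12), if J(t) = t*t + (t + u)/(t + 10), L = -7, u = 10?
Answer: 8862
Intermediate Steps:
J(t) = 1 + t**2 (J(t) = t*t + (t + 10)/(t + 10) = t**2 + (10 + t)/(10 + t) = t**2 + 1 = 1 + t**2)
177*J(L) + A(-10, 12) = 177*(1 + (-7)**2) + 12 = 177*(1 + 49) + 12 = 177*50 + 12 = 8850 + 12 = 8862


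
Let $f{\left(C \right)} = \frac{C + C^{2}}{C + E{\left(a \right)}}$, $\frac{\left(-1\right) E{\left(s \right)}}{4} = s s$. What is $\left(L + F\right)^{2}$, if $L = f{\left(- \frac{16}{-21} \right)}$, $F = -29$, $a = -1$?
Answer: $\frac{110271001}{127449} \approx 865.22$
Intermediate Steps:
$E{\left(s \right)} = - 4 s^{2}$ ($E{\left(s \right)} = - 4 s s = - 4 s^{2}$)
$f{\left(C \right)} = \frac{C + C^{2}}{-4 + C}$ ($f{\left(C \right)} = \frac{C + C^{2}}{C - 4 \left(-1\right)^{2}} = \frac{C + C^{2}}{C - 4} = \frac{C + C^{2}}{-4 + C}$)
$L = - \frac{148}{357}$ ($L = \frac{- \frac{16}{-21} \left(1 - \frac{16}{-21}\right)}{-4 - \frac{16}{-21}} = \frac{\left(-16\right) \left(- \frac{1}{21}\right) \left(1 - - \frac{16}{21}\right)}{-4 - - \frac{16}{21}} = \frac{16 \left(1 + \frac{16}{21}\right)}{21 \left(-4 + \frac{16}{21}\right)} = \frac{16}{21} \frac{1}{- \frac{68}{21}} \cdot \frac{37}{21} = \frac{16}{21} \left(- \frac{21}{68}\right) \frac{37}{21} = - \frac{148}{357} \approx -0.41457$)
$\left(L + F\right)^{2} = \left(- \frac{148}{357} - 29\right)^{2} = \left(- \frac{10501}{357}\right)^{2} = \frac{110271001}{127449}$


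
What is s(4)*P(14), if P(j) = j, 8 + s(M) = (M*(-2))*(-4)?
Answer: 336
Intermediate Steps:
s(M) = -8 + 8*M (s(M) = -8 + (M*(-2))*(-4) = -8 - 2*M*(-4) = -8 + 8*M)
s(4)*P(14) = (-8 + 8*4)*14 = (-8 + 32)*14 = 24*14 = 336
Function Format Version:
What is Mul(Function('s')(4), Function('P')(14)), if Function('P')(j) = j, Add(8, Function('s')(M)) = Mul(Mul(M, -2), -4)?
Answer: 336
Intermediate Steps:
Function('s')(M) = Add(-8, Mul(8, M)) (Function('s')(M) = Add(-8, Mul(Mul(M, -2), -4)) = Add(-8, Mul(Mul(-2, M), -4)) = Add(-8, Mul(8, M)))
Mul(Function('s')(4), Function('P')(14)) = Mul(Add(-8, Mul(8, 4)), 14) = Mul(Add(-8, 32), 14) = Mul(24, 14) = 336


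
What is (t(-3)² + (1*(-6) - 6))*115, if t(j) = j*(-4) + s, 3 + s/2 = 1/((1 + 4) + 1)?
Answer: 29095/9 ≈ 3232.8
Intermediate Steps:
s = -17/3 (s = -6 + 2/((1 + 4) + 1) = -6 + 2/(5 + 1) = -6 + 2/6 = -6 + 2*(⅙) = -6 + ⅓ = -17/3 ≈ -5.6667)
t(j) = -17/3 - 4*j (t(j) = j*(-4) - 17/3 = -4*j - 17/3 = -17/3 - 4*j)
(t(-3)² + (1*(-6) - 6))*115 = ((-17/3 - 4*(-3))² + (1*(-6) - 6))*115 = ((-17/3 + 12)² + (-6 - 6))*115 = ((19/3)² - 12)*115 = (361/9 - 12)*115 = (253/9)*115 = 29095/9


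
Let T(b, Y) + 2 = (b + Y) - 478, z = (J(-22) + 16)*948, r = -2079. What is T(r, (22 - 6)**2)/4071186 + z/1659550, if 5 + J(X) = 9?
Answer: 1048110613/96519096090 ≈ 0.010859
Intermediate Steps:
J(X) = 4 (J(X) = -5 + 9 = 4)
z = 18960 (z = (4 + 16)*948 = 20*948 = 18960)
T(b, Y) = -480 + Y + b (T(b, Y) = -2 + ((b + Y) - 478) = -2 + ((Y + b) - 478) = -2 + (-478 + Y + b) = -480 + Y + b)
T(r, (22 - 6)**2)/4071186 + z/1659550 = (-480 + (22 - 6)**2 - 2079)/4071186 + 18960/1659550 = (-480 + 16**2 - 2079)*(1/4071186) + 18960*(1/1659550) = (-480 + 256 - 2079)*(1/4071186) + 1896/165955 = -2303*1/4071186 + 1896/165955 = -329/581598 + 1896/165955 = 1048110613/96519096090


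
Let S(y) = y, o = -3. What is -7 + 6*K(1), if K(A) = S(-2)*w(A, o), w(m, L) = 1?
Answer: -19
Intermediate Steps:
K(A) = -2 (K(A) = -2*1 = -2)
-7 + 6*K(1) = -7 + 6*(-2) = -7 - 12 = -19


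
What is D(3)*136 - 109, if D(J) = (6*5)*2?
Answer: 8051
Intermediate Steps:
D(J) = 60 (D(J) = 30*2 = 60)
D(3)*136 - 109 = 60*136 - 109 = 8160 - 109 = 8051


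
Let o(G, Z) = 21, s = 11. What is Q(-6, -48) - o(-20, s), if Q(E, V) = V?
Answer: -69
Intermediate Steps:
Q(-6, -48) - o(-20, s) = -48 - 1*21 = -48 - 21 = -69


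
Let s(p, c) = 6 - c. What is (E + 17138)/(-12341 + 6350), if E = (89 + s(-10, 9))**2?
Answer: -8178/1997 ≈ -4.0951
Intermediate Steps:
E = 7396 (E = (89 + (6 - 1*9))**2 = (89 + (6 - 9))**2 = (89 - 3)**2 = 86**2 = 7396)
(E + 17138)/(-12341 + 6350) = (7396 + 17138)/(-12341 + 6350) = 24534/(-5991) = 24534*(-1/5991) = -8178/1997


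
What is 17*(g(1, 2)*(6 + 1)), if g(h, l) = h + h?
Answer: 238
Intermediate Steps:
g(h, l) = 2*h
17*(g(1, 2)*(6 + 1)) = 17*((2*1)*(6 + 1)) = 17*(2*7) = 17*14 = 238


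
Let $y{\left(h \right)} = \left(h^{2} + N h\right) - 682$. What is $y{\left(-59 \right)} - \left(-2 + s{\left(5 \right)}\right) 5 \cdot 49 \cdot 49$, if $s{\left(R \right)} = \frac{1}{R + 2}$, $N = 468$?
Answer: $-2518$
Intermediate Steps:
$y{\left(h \right)} = -682 + h^{2} + 468 h$ ($y{\left(h \right)} = \left(h^{2} + 468 h\right) - 682 = -682 + h^{2} + 468 h$)
$s{\left(R \right)} = \frac{1}{2 + R}$
$y{\left(-59 \right)} - \left(-2 + s{\left(5 \right)}\right) 5 \cdot 49 \cdot 49 = \left(-682 + \left(-59\right)^{2} + 468 \left(-59\right)\right) - \left(-2 + \frac{1}{2 + 5}\right) 5 \cdot 49 \cdot 49 = \left(-682 + 3481 - 27612\right) - \left(-2 + \frac{1}{7}\right) 5 \cdot 49 \cdot 49 = -24813 - \left(-2 + \frac{1}{7}\right) 5 \cdot 49 \cdot 49 = -24813 - \left(- \frac{13}{7}\right) 5 \cdot 49 \cdot 49 = -24813 - \left(- \frac{65}{7}\right) 49 \cdot 49 = -24813 - \left(-455\right) 49 = -24813 - -22295 = -24813 + 22295 = -2518$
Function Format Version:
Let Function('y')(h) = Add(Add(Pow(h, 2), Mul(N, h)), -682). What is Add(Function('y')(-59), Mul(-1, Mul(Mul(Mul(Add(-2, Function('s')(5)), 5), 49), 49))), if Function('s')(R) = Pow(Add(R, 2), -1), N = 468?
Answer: -2518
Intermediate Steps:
Function('y')(h) = Add(-682, Pow(h, 2), Mul(468, h)) (Function('y')(h) = Add(Add(Pow(h, 2), Mul(468, h)), -682) = Add(-682, Pow(h, 2), Mul(468, h)))
Function('s')(R) = Pow(Add(2, R), -1)
Add(Function('y')(-59), Mul(-1, Mul(Mul(Mul(Add(-2, Function('s')(5)), 5), 49), 49))) = Add(Add(-682, Pow(-59, 2), Mul(468, -59)), Mul(-1, Mul(Mul(Mul(Add(-2, Pow(Add(2, 5), -1)), 5), 49), 49))) = Add(Add(-682, 3481, -27612), Mul(-1, Mul(Mul(Mul(Add(-2, Pow(7, -1)), 5), 49), 49))) = Add(-24813, Mul(-1, Mul(Mul(Mul(Add(-2, Rational(1, 7)), 5), 49), 49))) = Add(-24813, Mul(-1, Mul(Mul(Mul(Rational(-13, 7), 5), 49), 49))) = Add(-24813, Mul(-1, Mul(Mul(Rational(-65, 7), 49), 49))) = Add(-24813, Mul(-1, Mul(-455, 49))) = Add(-24813, Mul(-1, -22295)) = Add(-24813, 22295) = -2518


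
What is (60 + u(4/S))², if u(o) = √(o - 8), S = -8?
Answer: (120 + I*√34)²/4 ≈ 3591.5 + 349.86*I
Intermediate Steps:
u(o) = √(-8 + o)
(60 + u(4/S))² = (60 + √(-8 + 4/(-8)))² = (60 + √(-8 + 4*(-⅛)))² = (60 + √(-8 - ½))² = (60 + √(-17/2))² = (60 + I*√34/2)²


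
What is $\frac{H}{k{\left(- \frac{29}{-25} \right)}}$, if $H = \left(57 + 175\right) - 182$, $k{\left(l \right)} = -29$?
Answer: $- \frac{50}{29} \approx -1.7241$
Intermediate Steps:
$H = 50$ ($H = 232 - 182 = 50$)
$\frac{H}{k{\left(- \frac{29}{-25} \right)}} = \frac{50}{-29} = 50 \left(- \frac{1}{29}\right) = - \frac{50}{29}$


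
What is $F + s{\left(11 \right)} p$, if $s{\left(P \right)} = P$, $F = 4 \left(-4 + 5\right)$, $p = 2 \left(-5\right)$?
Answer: $-106$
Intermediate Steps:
$p = -10$
$F = 4$ ($F = 4 \cdot 1 = 4$)
$F + s{\left(11 \right)} p = 4 + 11 \left(-10\right) = 4 - 110 = -106$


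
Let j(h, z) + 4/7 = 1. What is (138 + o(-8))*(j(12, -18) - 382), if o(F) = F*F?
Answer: -539542/7 ≈ -77077.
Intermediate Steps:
j(h, z) = 3/7 (j(h, z) = -4/7 + 1 = 3/7)
o(F) = F²
(138 + o(-8))*(j(12, -18) - 382) = (138 + (-8)²)*(3/7 - 382) = (138 + 64)*(-2671/7) = 202*(-2671/7) = -539542/7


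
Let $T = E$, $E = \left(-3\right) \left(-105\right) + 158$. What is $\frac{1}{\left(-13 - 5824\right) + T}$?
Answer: $- \frac{1}{5364} \approx -0.00018643$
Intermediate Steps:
$E = 473$ ($E = 315 + 158 = 473$)
$T = 473$
$\frac{1}{\left(-13 - 5824\right) + T} = \frac{1}{\left(-13 - 5824\right) + 473} = \frac{1}{-5837 + 473} = \frac{1}{-5364} = - \frac{1}{5364}$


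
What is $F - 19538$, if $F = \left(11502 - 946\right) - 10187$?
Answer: $-19169$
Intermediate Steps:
$F = 369$ ($F = 10556 - 10187 = 369$)
$F - 19538 = 369 - 19538 = -19169$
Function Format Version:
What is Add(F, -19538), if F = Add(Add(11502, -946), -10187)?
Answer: -19169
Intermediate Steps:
F = 369 (F = Add(10556, -10187) = 369)
Add(F, -19538) = Add(369, -19538) = -19169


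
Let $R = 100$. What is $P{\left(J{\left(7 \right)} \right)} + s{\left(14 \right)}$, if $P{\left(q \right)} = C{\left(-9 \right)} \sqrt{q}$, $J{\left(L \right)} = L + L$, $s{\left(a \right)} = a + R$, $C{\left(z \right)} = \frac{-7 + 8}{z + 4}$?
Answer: $114 - \frac{\sqrt{14}}{5} \approx 113.25$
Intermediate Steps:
$C{\left(z \right)} = \frac{1}{4 + z}$ ($C{\left(z \right)} = 1 \frac{1}{4 + z} = \frac{1}{4 + z}$)
$s{\left(a \right)} = 100 + a$ ($s{\left(a \right)} = a + 100 = 100 + a$)
$J{\left(L \right)} = 2 L$
$P{\left(q \right)} = - \frac{\sqrt{q}}{5}$ ($P{\left(q \right)} = \frac{\sqrt{q}}{4 - 9} = \frac{\sqrt{q}}{-5} = - \frac{\sqrt{q}}{5}$)
$P{\left(J{\left(7 \right)} \right)} + s{\left(14 \right)} = - \frac{\sqrt{2 \cdot 7}}{5} + \left(100 + 14\right) = - \frac{\sqrt{14}}{5} + 114 = 114 - \frac{\sqrt{14}}{5}$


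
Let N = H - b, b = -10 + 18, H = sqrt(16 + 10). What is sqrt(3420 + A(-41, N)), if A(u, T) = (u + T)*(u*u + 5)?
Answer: sqrt(-79194 + 1686*sqrt(26)) ≈ 265.7*I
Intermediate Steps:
H = sqrt(26) ≈ 5.0990
b = 8
N = -8 + sqrt(26) (N = sqrt(26) - 1*8 = sqrt(26) - 8 = -8 + sqrt(26) ≈ -2.9010)
A(u, T) = (5 + u**2)*(T + u) (A(u, T) = (T + u)*(u**2 + 5) = (T + u)*(5 + u**2) = (5 + u**2)*(T + u))
sqrt(3420 + A(-41, N)) = sqrt(3420 + ((-41)**3 + 5*(-8 + sqrt(26)) + 5*(-41) + (-8 + sqrt(26))*(-41)**2)) = sqrt(3420 + (-68921 + (-40 + 5*sqrt(26)) - 205 + (-8 + sqrt(26))*1681)) = sqrt(3420 + (-68921 + (-40 + 5*sqrt(26)) - 205 + (-13448 + 1681*sqrt(26)))) = sqrt(3420 + (-82614 + 1686*sqrt(26))) = sqrt(-79194 + 1686*sqrt(26))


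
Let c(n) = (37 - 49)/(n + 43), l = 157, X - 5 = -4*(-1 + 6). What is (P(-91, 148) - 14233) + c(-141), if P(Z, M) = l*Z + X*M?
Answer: -1506254/49 ≈ -30740.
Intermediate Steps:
X = -15 (X = 5 - 4*(-1 + 6) = 5 - 4*5 = 5 - 20 = -15)
c(n) = -12/(43 + n)
P(Z, M) = -15*M + 157*Z (P(Z, M) = 157*Z - 15*M = -15*M + 157*Z)
(P(-91, 148) - 14233) + c(-141) = ((-15*148 + 157*(-91)) - 14233) - 12/(43 - 141) = ((-2220 - 14287) - 14233) - 12/(-98) = (-16507 - 14233) - 12*(-1/98) = -30740 + 6/49 = -1506254/49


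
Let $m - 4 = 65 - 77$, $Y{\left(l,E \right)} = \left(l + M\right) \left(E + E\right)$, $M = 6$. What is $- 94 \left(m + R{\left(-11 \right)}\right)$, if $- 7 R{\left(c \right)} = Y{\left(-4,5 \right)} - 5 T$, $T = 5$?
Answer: $\frac{4794}{7} \approx 684.86$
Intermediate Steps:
$Y{\left(l,E \right)} = 2 E \left(6 + l\right)$ ($Y{\left(l,E \right)} = \left(l + 6\right) \left(E + E\right) = \left(6 + l\right) 2 E = 2 E \left(6 + l\right)$)
$R{\left(c \right)} = \frac{5}{7}$ ($R{\left(c \right)} = - \frac{2 \cdot 5 \left(6 - 4\right) - 25}{7} = - \frac{2 \cdot 5 \cdot 2 - 25}{7} = - \frac{20 - 25}{7} = \left(- \frac{1}{7}\right) \left(-5\right) = \frac{5}{7}$)
$m = -8$ ($m = 4 + \left(65 - 77\right) = 4 - 12 = -8$)
$- 94 \left(m + R{\left(-11 \right)}\right) = - 94 \left(-8 + \frac{5}{7}\right) = \left(-94\right) \left(- \frac{51}{7}\right) = \frac{4794}{7}$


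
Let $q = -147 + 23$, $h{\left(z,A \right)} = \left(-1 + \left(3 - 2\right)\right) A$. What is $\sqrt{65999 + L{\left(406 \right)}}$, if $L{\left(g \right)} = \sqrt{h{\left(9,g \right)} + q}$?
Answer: $\sqrt{65999 + 2 i \sqrt{31}} \approx 256.9 + 0.022 i$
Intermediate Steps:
$h{\left(z,A \right)} = 0$ ($h{\left(z,A \right)} = \left(-1 + 1\right) A = 0 A = 0$)
$q = -124$
$L{\left(g \right)} = 2 i \sqrt{31}$ ($L{\left(g \right)} = \sqrt{0 - 124} = \sqrt{-124} = 2 i \sqrt{31}$)
$\sqrt{65999 + L{\left(406 \right)}} = \sqrt{65999 + 2 i \sqrt{31}}$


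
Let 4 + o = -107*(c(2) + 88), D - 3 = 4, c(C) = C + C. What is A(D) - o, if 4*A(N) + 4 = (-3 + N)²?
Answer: 9851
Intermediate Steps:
c(C) = 2*C
D = 7 (D = 3 + 4 = 7)
A(N) = -1 + (-3 + N)²/4
o = -9848 (o = -4 - 107*(2*2 + 88) = -4 - 107*(4 + 88) = -4 - 107*92 = -4 - 9844 = -9848)
A(D) - o = (-1 + (-3 + 7)²/4) - 1*(-9848) = (-1 + (¼)*4²) + 9848 = (-1 + (¼)*16) + 9848 = (-1 + 4) + 9848 = 3 + 9848 = 9851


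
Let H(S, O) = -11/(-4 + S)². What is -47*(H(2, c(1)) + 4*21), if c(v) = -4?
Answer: -15275/4 ≈ -3818.8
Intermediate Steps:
H(S, O) = -11/(-4 + S)²
-47*(H(2, c(1)) + 4*21) = -47*(-11/(-4 + 2)² + 4*21) = -47*(-11/(-2)² + 84) = -47*(-11*¼ + 84) = -47*(-11/4 + 84) = -47*325/4 = -15275/4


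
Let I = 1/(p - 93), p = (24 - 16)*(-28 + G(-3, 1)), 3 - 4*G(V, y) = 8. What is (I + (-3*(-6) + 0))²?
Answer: 34633225/106929 ≈ 323.89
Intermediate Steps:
G(V, y) = -5/4 (G(V, y) = ¾ - ¼*8 = ¾ - 2 = -5/4)
p = -234 (p = (24 - 16)*(-28 - 5/4) = 8*(-117/4) = -234)
I = -1/327 (I = 1/(-234 - 93) = 1/(-327) = -1/327 ≈ -0.0030581)
(I + (-3*(-6) + 0))² = (-1/327 + (-3*(-6) + 0))² = (-1/327 + (18 + 0))² = (-1/327 + 18)² = (5885/327)² = 34633225/106929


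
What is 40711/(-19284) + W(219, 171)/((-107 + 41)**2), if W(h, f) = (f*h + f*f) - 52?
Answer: 8391743/636372 ≈ 13.187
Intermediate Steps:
W(h, f) = -52 + f**2 + f*h (W(h, f) = (f*h + f**2) - 52 = (f**2 + f*h) - 52 = -52 + f**2 + f*h)
40711/(-19284) + W(219, 171)/((-107 + 41)**2) = 40711/(-19284) + (-52 + 171**2 + 171*219)/((-107 + 41)**2) = 40711*(-1/19284) + (-52 + 29241 + 37449)/((-66)**2) = -40711/19284 + 66638/4356 = -40711/19284 + 66638*(1/4356) = -40711/19284 + 3029/198 = 8391743/636372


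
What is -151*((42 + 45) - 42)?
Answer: -6795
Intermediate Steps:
-151*((42 + 45) - 42) = -151*(87 - 42) = -151*45 = -6795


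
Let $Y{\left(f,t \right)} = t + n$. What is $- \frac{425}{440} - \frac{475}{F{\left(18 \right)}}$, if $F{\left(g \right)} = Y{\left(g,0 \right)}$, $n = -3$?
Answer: $\frac{41545}{264} \approx 157.37$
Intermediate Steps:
$Y{\left(f,t \right)} = -3 + t$ ($Y{\left(f,t \right)} = t - 3 = -3 + t$)
$F{\left(g \right)} = -3$ ($F{\left(g \right)} = -3 + 0 = -3$)
$- \frac{425}{440} - \frac{475}{F{\left(18 \right)}} = - \frac{425}{440} - \frac{475}{-3} = \left(-425\right) \frac{1}{440} - - \frac{475}{3} = - \frac{85}{88} + \frac{475}{3} = \frac{41545}{264}$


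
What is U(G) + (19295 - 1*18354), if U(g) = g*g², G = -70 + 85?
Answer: 4316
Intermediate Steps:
G = 15
U(g) = g³
U(G) + (19295 - 1*18354) = 15³ + (19295 - 1*18354) = 3375 + (19295 - 18354) = 3375 + 941 = 4316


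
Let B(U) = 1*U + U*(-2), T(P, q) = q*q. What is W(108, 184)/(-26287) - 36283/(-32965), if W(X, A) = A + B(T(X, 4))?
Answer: 948233101/866550955 ≈ 1.0943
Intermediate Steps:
T(P, q) = q²
B(U) = -U (B(U) = U - 2*U = -U)
W(X, A) = -16 + A (W(X, A) = A - 1*4² = A - 1*16 = A - 16 = -16 + A)
W(108, 184)/(-26287) - 36283/(-32965) = (-16 + 184)/(-26287) - 36283/(-32965) = 168*(-1/26287) - 36283*(-1/32965) = -168/26287 + 36283/32965 = 948233101/866550955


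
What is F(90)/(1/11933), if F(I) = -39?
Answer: -465387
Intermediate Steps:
F(90)/(1/11933) = -39/(1/11933) = -39/1/11933 = -39*11933 = -465387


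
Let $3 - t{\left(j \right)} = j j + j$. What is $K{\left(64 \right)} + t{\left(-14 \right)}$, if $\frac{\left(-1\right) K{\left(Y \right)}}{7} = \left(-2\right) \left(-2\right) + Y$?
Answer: $-655$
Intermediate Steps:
$t{\left(j \right)} = 3 - j - j^{2}$ ($t{\left(j \right)} = 3 - \left(j j + j\right) = 3 - \left(j^{2} + j\right) = 3 - \left(j + j^{2}\right) = 3 - j - j^{2}$)
$K{\left(Y \right)} = -28 - 7 Y$ ($K{\left(Y \right)} = - 7 \left(\left(-2\right) \left(-2\right) + Y\right) = - 7 \left(4 + Y\right) = -28 - 7 Y$)
$K{\left(64 \right)} + t{\left(-14 \right)} = \left(-28 - 448\right) - 179 = \left(-28 - 448\right) + \left(3 + 14 - 196\right) = -476 + \left(3 + 14 - 196\right) = -476 - 179 = -655$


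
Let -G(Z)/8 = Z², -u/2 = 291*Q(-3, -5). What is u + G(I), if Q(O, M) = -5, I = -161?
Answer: -204458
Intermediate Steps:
u = 2910 (u = -582*(-5) = -2*(-1455) = 2910)
G(Z) = -8*Z²
u + G(I) = 2910 - 8*(-161)² = 2910 - 8*25921 = 2910 - 207368 = -204458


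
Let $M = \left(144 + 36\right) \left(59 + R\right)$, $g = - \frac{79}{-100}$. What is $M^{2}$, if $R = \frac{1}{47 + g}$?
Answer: $\frac{31823363088400}{281961} \approx 1.1286 \cdot 10^{8}$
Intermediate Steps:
$g = \frac{79}{100}$ ($g = \left(-79\right) \left(- \frac{1}{100}\right) = \frac{79}{100} \approx 0.79$)
$R = \frac{100}{4779}$ ($R = \frac{1}{47 + \frac{79}{100}} = \frac{1}{\frac{4779}{100}} = \frac{100}{4779} \approx 0.020925$)
$M = \frac{5641220}{531}$ ($M = \left(144 + 36\right) \left(59 + \frac{100}{4779}\right) = 180 \cdot \frac{282061}{4779} = \frac{5641220}{531} \approx 10624.0$)
$M^{2} = \left(\frac{5641220}{531}\right)^{2} = \frac{31823363088400}{281961}$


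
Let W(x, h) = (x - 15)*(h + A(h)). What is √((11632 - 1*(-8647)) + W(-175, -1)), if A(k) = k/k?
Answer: √20279 ≈ 142.40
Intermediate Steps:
A(k) = 1
W(x, h) = (1 + h)*(-15 + x) (W(x, h) = (x - 15)*(h + 1) = (-15 + x)*(1 + h) = (1 + h)*(-15 + x))
√((11632 - 1*(-8647)) + W(-175, -1)) = √((11632 - 1*(-8647)) + (-15 - 175 - 15*(-1) - 1*(-175))) = √((11632 + 8647) + (-15 - 175 + 15 + 175)) = √(20279 + 0) = √20279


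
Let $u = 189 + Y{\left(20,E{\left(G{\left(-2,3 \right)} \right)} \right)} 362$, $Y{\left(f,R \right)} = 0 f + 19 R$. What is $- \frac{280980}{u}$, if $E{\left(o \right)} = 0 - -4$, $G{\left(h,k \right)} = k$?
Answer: $- \frac{280980}{27701} \approx -10.143$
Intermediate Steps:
$E{\left(o \right)} = 4$ ($E{\left(o \right)} = 0 + 4 = 4$)
$Y{\left(f,R \right)} = 19 R$ ($Y{\left(f,R \right)} = 0 + 19 R = 19 R$)
$u = 27701$ ($u = 189 + 19 \cdot 4 \cdot 362 = 189 + 76 \cdot 362 = 189 + 27512 = 27701$)
$- \frac{280980}{u} = - \frac{280980}{27701}$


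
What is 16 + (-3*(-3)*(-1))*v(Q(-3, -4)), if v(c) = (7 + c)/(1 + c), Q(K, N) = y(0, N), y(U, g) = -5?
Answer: 41/2 ≈ 20.500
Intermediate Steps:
Q(K, N) = -5
v(c) = (7 + c)/(1 + c)
16 + (-3*(-3)*(-1))*v(Q(-3, -4)) = 16 + (-3*(-3)*(-1))*((7 - 5)/(1 - 5)) = 16 + (9*(-1))*(2/(-4)) = 16 - (-9)*2/4 = 16 - 9*(-½) = 16 + 9/2 = 41/2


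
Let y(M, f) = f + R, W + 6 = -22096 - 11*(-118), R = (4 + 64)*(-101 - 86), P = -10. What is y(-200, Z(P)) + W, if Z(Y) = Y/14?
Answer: -234645/7 ≈ -33521.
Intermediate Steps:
Z(Y) = Y/14 (Z(Y) = Y*(1/14) = Y/14)
R = -12716 (R = 68*(-187) = -12716)
W = -20804 (W = -6 + (-22096 - 11*(-118)) = -6 + (-22096 + 1298) = -6 - 20798 = -20804)
y(M, f) = -12716 + f (y(M, f) = f - 12716 = -12716 + f)
y(-200, Z(P)) + W = (-12716 + (1/14)*(-10)) - 20804 = (-12716 - 5/7) - 20804 = -89017/7 - 20804 = -234645/7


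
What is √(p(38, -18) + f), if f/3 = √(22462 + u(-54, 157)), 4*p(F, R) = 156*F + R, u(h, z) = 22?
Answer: √(5910 + 24*√5621)/2 ≈ 43.901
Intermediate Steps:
p(F, R) = 39*F + R/4 (p(F, R) = (156*F + R)/4 = (R + 156*F)/4 = 39*F + R/4)
f = 6*√5621 (f = 3*√(22462 + 22) = 3*√22484 = 3*(2*√5621) = 6*√5621 ≈ 449.84)
√(p(38, -18) + f) = √((39*38 + (¼)*(-18)) + 6*√5621) = √((1482 - 9/2) + 6*√5621) = √(2955/2 + 6*√5621)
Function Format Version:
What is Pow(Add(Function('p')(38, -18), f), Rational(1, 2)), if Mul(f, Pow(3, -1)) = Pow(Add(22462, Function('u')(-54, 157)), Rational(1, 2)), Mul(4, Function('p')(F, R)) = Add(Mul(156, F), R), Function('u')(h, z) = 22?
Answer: Mul(Rational(1, 2), Pow(Add(5910, Mul(24, Pow(5621, Rational(1, 2)))), Rational(1, 2))) ≈ 43.901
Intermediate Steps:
Function('p')(F, R) = Add(Mul(39, F), Mul(Rational(1, 4), R)) (Function('p')(F, R) = Mul(Rational(1, 4), Add(Mul(156, F), R)) = Mul(Rational(1, 4), Add(R, Mul(156, F))) = Add(Mul(39, F), Mul(Rational(1, 4), R)))
f = Mul(6, Pow(5621, Rational(1, 2))) (f = Mul(3, Pow(Add(22462, 22), Rational(1, 2))) = Mul(3, Pow(22484, Rational(1, 2))) = Mul(3, Mul(2, Pow(5621, Rational(1, 2)))) = Mul(6, Pow(5621, Rational(1, 2))) ≈ 449.84)
Pow(Add(Function('p')(38, -18), f), Rational(1, 2)) = Pow(Add(Add(Mul(39, 38), Mul(Rational(1, 4), -18)), Mul(6, Pow(5621, Rational(1, 2)))), Rational(1, 2)) = Pow(Add(Add(1482, Rational(-9, 2)), Mul(6, Pow(5621, Rational(1, 2)))), Rational(1, 2)) = Pow(Add(Rational(2955, 2), Mul(6, Pow(5621, Rational(1, 2)))), Rational(1, 2))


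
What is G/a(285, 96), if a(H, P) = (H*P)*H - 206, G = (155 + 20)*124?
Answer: 10850/3898697 ≈ 0.0027830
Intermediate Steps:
G = 21700 (G = 175*124 = 21700)
a(H, P) = -206 + P*H² (a(H, P) = P*H² - 206 = -206 + P*H²)
G/a(285, 96) = 21700/(-206 + 96*285²) = 21700/(-206 + 96*81225) = 21700/(-206 + 7797600) = 21700/7797394 = 21700*(1/7797394) = 10850/3898697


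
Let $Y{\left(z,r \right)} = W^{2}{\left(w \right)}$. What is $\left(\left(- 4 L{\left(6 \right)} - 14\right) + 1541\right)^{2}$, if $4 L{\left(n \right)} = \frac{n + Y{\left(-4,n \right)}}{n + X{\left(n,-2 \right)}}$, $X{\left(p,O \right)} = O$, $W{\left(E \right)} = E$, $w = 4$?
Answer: $\frac{9259849}{4} \approx 2.315 \cdot 10^{6}$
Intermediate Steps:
$Y{\left(z,r \right)} = 16$ ($Y{\left(z,r \right)} = 4^{2} = 16$)
$L{\left(n \right)} = \frac{16 + n}{4 \left(-2 + n\right)}$ ($L{\left(n \right)} = \frac{\left(n + 16\right) \frac{1}{n - 2}}{4} = \frac{\left(16 + n\right) \frac{1}{-2 + n}}{4} = \frac{\frac{1}{-2 + n} \left(16 + n\right)}{4} = \frac{16 + n}{4 \left(-2 + n\right)}$)
$\left(\left(- 4 L{\left(6 \right)} - 14\right) + 1541\right)^{2} = \left(\left(- 4 \frac{16 + 6}{4 \left(-2 + 6\right)} - 14\right) + 1541\right)^{2} = \left(\left(- 4 \cdot \frac{1}{4} \cdot \frac{1}{4} \cdot 22 - 14\right) + 1541\right)^{2} = \left(\left(\left(-4\right) \frac{11}{8} - 14\right) + 1541\right)^{2} = \left(\left(- \frac{11}{2} - 14\right) + 1541\right)^{2} = \left(- \frac{39}{2} + 1541\right)^{2} = \left(\frac{3043}{2}\right)^{2} = \frac{9259849}{4}$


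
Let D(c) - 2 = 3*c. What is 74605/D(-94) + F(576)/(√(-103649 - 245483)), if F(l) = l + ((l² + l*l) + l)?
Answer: -14921/56 - 332352*I*√87283/87283 ≈ -266.45 - 1125.0*I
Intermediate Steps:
F(l) = 2*l + 2*l² (F(l) = l + ((l² + l²) + l) = l + (2*l² + l) = l + (l + 2*l²) = 2*l + 2*l²)
D(c) = 2 + 3*c
74605/D(-94) + F(576)/(√(-103649 - 245483)) = 74605/(2 + 3*(-94)) + (2*576*(1 + 576))/(√(-103649 - 245483)) = 74605/(2 - 282) + (2*576*577)/(√(-349132)) = 74605/(-280) + 664704/((2*I*√87283)) = 74605*(-1/280) + 664704*(-I*√87283/174566) = -14921/56 - 332352*I*√87283/87283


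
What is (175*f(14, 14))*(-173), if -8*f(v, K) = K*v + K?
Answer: 3178875/4 ≈ 7.9472e+5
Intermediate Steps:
f(v, K) = -K/8 - K*v/8 (f(v, K) = -(K*v + K)/8 = -(K + K*v)/8 = -K/8 - K*v/8)
(175*f(14, 14))*(-173) = (175*(-⅛*14*(1 + 14)))*(-173) = (175*(-⅛*14*15))*(-173) = (175*(-105/4))*(-173) = -18375/4*(-173) = 3178875/4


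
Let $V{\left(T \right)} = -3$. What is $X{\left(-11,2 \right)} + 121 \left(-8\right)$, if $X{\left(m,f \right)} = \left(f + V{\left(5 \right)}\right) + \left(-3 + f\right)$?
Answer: $-970$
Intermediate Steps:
$X{\left(m,f \right)} = -6 + 2 f$ ($X{\left(m,f \right)} = \left(f - 3\right) + \left(-3 + f\right) = \left(-3 + f\right) + \left(-3 + f\right) = -6 + 2 f$)
$X{\left(-11,2 \right)} + 121 \left(-8\right) = \left(-6 + 2 \cdot 2\right) + 121 \left(-8\right) = \left(-6 + 4\right) - 968 = -2 - 968 = -970$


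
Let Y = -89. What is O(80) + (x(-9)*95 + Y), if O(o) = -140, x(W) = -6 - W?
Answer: 56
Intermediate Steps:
O(80) + (x(-9)*95 + Y) = -140 + ((-6 - 1*(-9))*95 - 89) = -140 + ((-6 + 9)*95 - 89) = -140 + (3*95 - 89) = -140 + (285 - 89) = -140 + 196 = 56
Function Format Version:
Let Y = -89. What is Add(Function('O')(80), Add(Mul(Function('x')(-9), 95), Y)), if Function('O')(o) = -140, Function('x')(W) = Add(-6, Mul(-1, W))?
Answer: 56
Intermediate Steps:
Add(Function('O')(80), Add(Mul(Function('x')(-9), 95), Y)) = Add(-140, Add(Mul(Add(-6, Mul(-1, -9)), 95), -89)) = Add(-140, Add(Mul(Add(-6, 9), 95), -89)) = Add(-140, Add(Mul(3, 95), -89)) = Add(-140, Add(285, -89)) = Add(-140, 196) = 56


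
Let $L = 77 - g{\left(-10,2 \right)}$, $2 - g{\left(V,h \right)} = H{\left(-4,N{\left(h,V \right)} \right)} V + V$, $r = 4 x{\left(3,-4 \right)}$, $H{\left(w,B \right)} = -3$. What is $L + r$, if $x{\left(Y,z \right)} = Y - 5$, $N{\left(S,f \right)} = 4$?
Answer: $87$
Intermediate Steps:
$x{\left(Y,z \right)} = -5 + Y$
$r = -8$ ($r = 4 \left(-5 + 3\right) = 4 \left(-2\right) = -8$)
$g{\left(V,h \right)} = 2 + 2 V$ ($g{\left(V,h \right)} = 2 - \left(- 3 V + V\right) = 2 - - 2 V = 2 + 2 V$)
$L = 95$ ($L = 77 - \left(2 + 2 \left(-10\right)\right) = 77 - \left(2 - 20\right) = 77 - -18 = 77 + 18 = 95$)
$L + r = 95 - 8 = 87$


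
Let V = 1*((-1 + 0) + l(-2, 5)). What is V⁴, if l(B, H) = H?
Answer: 256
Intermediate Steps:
V = 4 (V = 1*((-1 + 0) + 5) = 1*(-1 + 5) = 1*4 = 4)
V⁴ = 4⁴ = 256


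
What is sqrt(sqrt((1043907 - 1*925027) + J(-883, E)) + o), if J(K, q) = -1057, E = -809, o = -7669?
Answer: sqrt(-7669 + sqrt(117823)) ≈ 85.591*I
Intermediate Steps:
sqrt(sqrt((1043907 - 1*925027) + J(-883, E)) + o) = sqrt(sqrt((1043907 - 1*925027) - 1057) - 7669) = sqrt(sqrt((1043907 - 925027) - 1057) - 7669) = sqrt(sqrt(118880 - 1057) - 7669) = sqrt(sqrt(117823) - 7669) = sqrt(-7669 + sqrt(117823))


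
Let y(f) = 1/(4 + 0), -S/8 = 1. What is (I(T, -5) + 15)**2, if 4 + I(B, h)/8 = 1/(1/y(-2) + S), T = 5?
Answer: 361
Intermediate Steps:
S = -8 (S = -8*1 = -8)
y(f) = 1/4
I(B, h) = -34 (I(B, h) = -32 + 8/(1/(1/4) - 8) = -32 + 8/(4 - 8) = -32 + 8/(-4) = -32 + 8*(-1/4) = -32 - 2 = -34)
(I(T, -5) + 15)**2 = (-34 + 15)**2 = (-19)**2 = 361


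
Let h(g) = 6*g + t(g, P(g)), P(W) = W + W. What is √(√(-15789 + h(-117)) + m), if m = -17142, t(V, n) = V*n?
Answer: √(-17142 + √10887) ≈ 130.53*I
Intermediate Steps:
P(W) = 2*W
h(g) = 2*g² + 6*g (h(g) = 6*g + g*(2*g) = 6*g + 2*g² = 2*g² + 6*g)
√(√(-15789 + h(-117)) + m) = √(√(-15789 + 2*(-117)*(3 - 117)) - 17142) = √(√(-15789 + 2*(-117)*(-114)) - 17142) = √(√(-15789 + 26676) - 17142) = √(√10887 - 17142) = √(-17142 + √10887)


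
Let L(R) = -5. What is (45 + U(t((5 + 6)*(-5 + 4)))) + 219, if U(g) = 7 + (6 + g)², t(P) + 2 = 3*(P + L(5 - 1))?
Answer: 2207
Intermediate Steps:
t(P) = -17 + 3*P (t(P) = -2 + 3*(P - 5) = -2 + 3*(-5 + P) = -2 + (-15 + 3*P) = -17 + 3*P)
(45 + U(t((5 + 6)*(-5 + 4)))) + 219 = (45 + (7 + (6 + (-17 + 3*((5 + 6)*(-5 + 4))))²)) + 219 = (45 + (7 + (6 + (-17 + 3*(11*(-1))))²)) + 219 = (45 + (7 + (6 + (-17 + 3*(-11)))²)) + 219 = (45 + (7 + (6 + (-17 - 33))²)) + 219 = (45 + (7 + (6 - 50)²)) + 219 = (45 + (7 + (-44)²)) + 219 = (45 + (7 + 1936)) + 219 = (45 + 1943) + 219 = 1988 + 219 = 2207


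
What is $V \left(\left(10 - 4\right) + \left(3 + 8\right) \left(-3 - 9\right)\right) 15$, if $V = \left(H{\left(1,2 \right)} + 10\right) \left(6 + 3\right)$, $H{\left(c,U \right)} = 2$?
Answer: $-204120$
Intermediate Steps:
$V = 108$ ($V = \left(2 + 10\right) \left(6 + 3\right) = 12 \cdot 9 = 108$)
$V \left(\left(10 - 4\right) + \left(3 + 8\right) \left(-3 - 9\right)\right) 15 = 108 \left(\left(10 - 4\right) + \left(3 + 8\right) \left(-3 - 9\right)\right) 15 = 108 \left(6 + 11 \left(-12\right)\right) 15 = 108 \left(6 - 132\right) 15 = 108 \left(-126\right) 15 = \left(-13608\right) 15 = -204120$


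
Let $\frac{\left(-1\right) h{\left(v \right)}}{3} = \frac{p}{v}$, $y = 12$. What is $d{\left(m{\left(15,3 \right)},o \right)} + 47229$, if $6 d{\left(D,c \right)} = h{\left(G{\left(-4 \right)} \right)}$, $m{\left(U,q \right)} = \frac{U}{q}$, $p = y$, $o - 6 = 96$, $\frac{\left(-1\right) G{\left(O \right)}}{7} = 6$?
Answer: $\frac{330604}{7} \approx 47229.0$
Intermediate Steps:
$G{\left(O \right)} = -42$ ($G{\left(O \right)} = \left(-7\right) 6 = -42$)
$o = 102$ ($o = 6 + 96 = 102$)
$p = 12$
$h{\left(v \right)} = - \frac{36}{v}$ ($h{\left(v \right)} = - 3 \frac{12}{v} = - \frac{36}{v}$)
$d{\left(D,c \right)} = \frac{1}{7}$ ($d{\left(D,c \right)} = \frac{\left(-36\right) \frac{1}{-42}}{6} = \frac{\left(-36\right) \left(- \frac{1}{42}\right)}{6} = \frac{1}{6} \cdot \frac{6}{7} = \frac{1}{7}$)
$d{\left(m{\left(15,3 \right)},o \right)} + 47229 = \frac{1}{7} + 47229 = \frac{330604}{7}$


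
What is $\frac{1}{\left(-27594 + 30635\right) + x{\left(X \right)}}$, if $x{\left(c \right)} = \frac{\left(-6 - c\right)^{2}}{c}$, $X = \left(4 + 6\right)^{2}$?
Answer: $\frac{25}{78834} \approx 0.00031712$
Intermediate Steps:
$X = 100$ ($X = 10^{2} = 100$)
$x{\left(c \right)} = \frac{\left(-6 - c\right)^{2}}{c}$
$\frac{1}{\left(-27594 + 30635\right) + x{\left(X \right)}} = \frac{1}{\left(-27594 + 30635\right) + \frac{\left(6 + 100\right)^{2}}{100}} = \frac{1}{3041 + \frac{106^{2}}{100}} = \frac{1}{3041 + \frac{1}{100} \cdot 11236} = \frac{1}{3041 + \frac{2809}{25}} = \frac{1}{\frac{78834}{25}} = \frac{25}{78834}$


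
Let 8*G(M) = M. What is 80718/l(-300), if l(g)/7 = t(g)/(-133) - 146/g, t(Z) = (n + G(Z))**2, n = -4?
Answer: -460092600/497257 ≈ -925.26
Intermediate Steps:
G(M) = M/8
t(Z) = (-4 + Z/8)**2
l(g) = -1022/g - (-32 + g)**2/1216 (l(g) = 7*(((-32 + g)**2/64)/(-133) - 146/g) = 7*(((-32 + g)**2/64)*(-1/133) - 146/g) = 7*(-(-32 + g)**2/8512 - 146/g) = 7*(-146/g - (-32 + g)**2/8512) = -1022/g - (-32 + g)**2/1216)
80718/l(-300) = 80718/(-1022/(-300) - (-32 - 300)**2/1216) = 80718/(-1022*(-1/300) - 1/1216*(-332)**2) = 80718/(511/150 - 1/1216*110224) = 80718/(511/150 - 6889/76) = 80718/(-497257/5700) = 80718*(-5700/497257) = -460092600/497257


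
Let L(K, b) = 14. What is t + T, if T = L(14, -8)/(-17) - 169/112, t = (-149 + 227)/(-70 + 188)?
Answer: -187763/112336 ≈ -1.6714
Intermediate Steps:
t = 39/59 (t = 78/118 = 78*(1/118) = 39/59 ≈ 0.66102)
T = -4441/1904 (T = 14/(-17) - 169/112 = 14*(-1/17) - 169*1/112 = -14/17 - 169/112 = -4441/1904 ≈ -2.3325)
t + T = 39/59 - 4441/1904 = -187763/112336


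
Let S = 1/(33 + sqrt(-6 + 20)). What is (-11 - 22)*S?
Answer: -1089/1075 + 33*sqrt(14)/1075 ≈ -0.89816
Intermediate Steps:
S = 1/(33 + sqrt(14)) ≈ 0.027217
(-11 - 22)*S = (-11 - 22)*(33/1075 - sqrt(14)/1075) = -33*(33/1075 - sqrt(14)/1075) = -1089/1075 + 33*sqrt(14)/1075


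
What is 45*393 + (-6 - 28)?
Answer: 17651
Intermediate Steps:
45*393 + (-6 - 28) = 17685 - 34 = 17651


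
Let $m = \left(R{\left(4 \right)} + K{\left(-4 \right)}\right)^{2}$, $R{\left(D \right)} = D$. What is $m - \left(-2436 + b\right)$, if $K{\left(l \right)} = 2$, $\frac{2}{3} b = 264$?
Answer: $2076$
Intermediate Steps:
$b = 396$ ($b = \frac{3}{2} \cdot 264 = 396$)
$m = 36$ ($m = \left(4 + 2\right)^{2} = 6^{2} = 36$)
$m - \left(-2436 + b\right) = 36 + \left(2436 - 396\right) = 36 + 2040 = 2076$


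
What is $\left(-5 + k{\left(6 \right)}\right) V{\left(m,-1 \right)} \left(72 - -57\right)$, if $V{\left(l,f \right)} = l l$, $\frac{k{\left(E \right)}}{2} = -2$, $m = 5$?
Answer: $-29025$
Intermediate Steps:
$k{\left(E \right)} = -4$ ($k{\left(E \right)} = 2 \left(-2\right) = -4$)
$V{\left(l,f \right)} = l^{2}$
$\left(-5 + k{\left(6 \right)}\right) V{\left(m,-1 \right)} \left(72 - -57\right) = \left(-5 - 4\right) 5^{2} \left(72 - -57\right) = \left(-9\right) 25 \left(72 + 57\right) = \left(-225\right) 129 = -29025$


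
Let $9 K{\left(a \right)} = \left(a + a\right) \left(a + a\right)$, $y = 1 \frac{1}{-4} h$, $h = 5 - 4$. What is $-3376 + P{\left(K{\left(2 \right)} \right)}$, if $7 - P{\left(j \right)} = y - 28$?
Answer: $- \frac{13363}{4} \approx -3340.8$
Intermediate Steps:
$h = 1$
$y = - \frac{1}{4}$ ($y = 1 \frac{1}{-4} \cdot 1 = 1 \left(- \frac{1}{4}\right) 1 = \left(- \frac{1}{4}\right) 1 = - \frac{1}{4} \approx -0.25$)
$K{\left(a \right)} = \frac{4 a^{2}}{9}$ ($K{\left(a \right)} = \frac{\left(a + a\right) \left(a + a\right)}{9} = \frac{2 a 2 a}{9} = \frac{4 a^{2}}{9}$)
$P{\left(j \right)} = \frac{141}{4}$ ($P{\left(j \right)} = 7 - \left(- \frac{1}{4} - 28\right) = 7 - - \frac{113}{4} = 7 + \frac{113}{4} = \frac{141}{4}$)
$-3376 + P{\left(K{\left(2 \right)} \right)} = -3376 + \frac{141}{4} = - \frac{13363}{4}$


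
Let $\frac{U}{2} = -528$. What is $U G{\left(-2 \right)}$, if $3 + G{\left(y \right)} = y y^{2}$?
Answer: $11616$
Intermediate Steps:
$U = -1056$ ($U = 2 \left(-528\right) = -1056$)
$G{\left(y \right)} = -3 + y^{3}$ ($G{\left(y \right)} = -3 + y y^{2} = -3 + y^{3}$)
$U G{\left(-2 \right)} = - 1056 \left(-3 + \left(-2\right)^{3}\right) = - 1056 \left(-3 - 8\right) = \left(-1056\right) \left(-11\right) = 11616$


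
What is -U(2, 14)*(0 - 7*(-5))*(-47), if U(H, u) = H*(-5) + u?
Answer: 6580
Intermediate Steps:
U(H, u) = u - 5*H (U(H, u) = -5*H + u = u - 5*H)
-U(2, 14)*(0 - 7*(-5))*(-47) = -(14 - 5*2)*(0 - 7*(-5))*(-47) = -(14 - 10)*(0 + 35)*(-47) = -4*35*(-47) = -140*(-47) = -1*(-6580) = 6580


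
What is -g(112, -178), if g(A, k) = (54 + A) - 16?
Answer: -150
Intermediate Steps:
g(A, k) = 38 + A
-g(112, -178) = -(38 + 112) = -1*150 = -150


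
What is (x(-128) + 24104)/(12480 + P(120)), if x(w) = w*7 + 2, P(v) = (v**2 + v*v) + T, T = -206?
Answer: 1055/1867 ≈ 0.56508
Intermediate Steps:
P(v) = -206 + 2*v**2 (P(v) = (v**2 + v*v) - 206 = (v**2 + v**2) - 206 = 2*v**2 - 206 = -206 + 2*v**2)
x(w) = 2 + 7*w (x(w) = 7*w + 2 = 2 + 7*w)
(x(-128) + 24104)/(12480 + P(120)) = ((2 + 7*(-128)) + 24104)/(12480 + (-206 + 2*120**2)) = ((2 - 896) + 24104)/(12480 + (-206 + 2*14400)) = (-894 + 24104)/(12480 + (-206 + 28800)) = 23210/(12480 + 28594) = 23210/41074 = 23210*(1/41074) = 1055/1867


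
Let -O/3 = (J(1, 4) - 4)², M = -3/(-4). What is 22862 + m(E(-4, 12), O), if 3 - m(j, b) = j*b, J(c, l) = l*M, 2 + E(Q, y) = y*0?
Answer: 22859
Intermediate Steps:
M = ¾ (M = -3*(-¼) = ¾ ≈ 0.75000)
E(Q, y) = -2 (E(Q, y) = -2 + y*0 = -2 + 0 = -2)
J(c, l) = 3*l/4 (J(c, l) = l*(¾) = 3*l/4)
O = -3 (O = -3*((¾)*4 - 4)² = -3*(3 - 4)² = -3*(-1)² = -3*1 = -3)
m(j, b) = 3 - b*j (m(j, b) = 3 - j*b = 3 - b*j)
22862 + m(E(-4, 12), O) = 22862 + (3 - 1*(-3)*(-2)) = 22862 + (3 - 6) = 22862 - 3 = 22859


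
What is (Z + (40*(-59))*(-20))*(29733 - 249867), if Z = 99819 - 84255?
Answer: -13816490376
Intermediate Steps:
Z = 15564
(Z + (40*(-59))*(-20))*(29733 - 249867) = (15564 + (40*(-59))*(-20))*(29733 - 249867) = (15564 - 2360*(-20))*(-220134) = (15564 + 47200)*(-220134) = 62764*(-220134) = -13816490376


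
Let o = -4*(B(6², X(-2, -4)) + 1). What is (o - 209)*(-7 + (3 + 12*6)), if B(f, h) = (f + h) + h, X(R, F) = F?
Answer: -22100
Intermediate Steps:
B(f, h) = f + 2*h
o = -116 (o = -4*((6² + 2*(-4)) + 1) = -4*((36 - 8) + 1) = -4*(28 + 1) = -4*29 = -116)
(o - 209)*(-7 + (3 + 12*6)) = (-116 - 209)*(-7 + (3 + 12*6)) = -325*(-7 + (3 + 72)) = -325*(-7 + 75) = -325*68 = -22100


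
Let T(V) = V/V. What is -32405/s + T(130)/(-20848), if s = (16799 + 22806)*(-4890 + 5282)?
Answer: -17277615/8091713392 ≈ -0.0021352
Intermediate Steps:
s = 15525160 (s = 39605*392 = 15525160)
T(V) = 1
-32405/s + T(130)/(-20848) = -32405/15525160 + 1/(-20848) = -32405*1/15525160 + 1*(-1/20848) = -6481/3105032 - 1/20848 = -17277615/8091713392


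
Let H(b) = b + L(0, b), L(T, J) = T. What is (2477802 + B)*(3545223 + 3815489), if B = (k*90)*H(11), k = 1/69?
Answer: 419485328080512/23 ≈ 1.8238e+13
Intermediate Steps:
H(b) = b (H(b) = b + 0 = b)
k = 1/69 ≈ 0.014493
B = 330/23 (B = ((1/69)*90)*11 = (30/23)*11 = 330/23 ≈ 14.348)
(2477802 + B)*(3545223 + 3815489) = (2477802 + 330/23)*(3545223 + 3815489) = (56989776/23)*7360712 = 419485328080512/23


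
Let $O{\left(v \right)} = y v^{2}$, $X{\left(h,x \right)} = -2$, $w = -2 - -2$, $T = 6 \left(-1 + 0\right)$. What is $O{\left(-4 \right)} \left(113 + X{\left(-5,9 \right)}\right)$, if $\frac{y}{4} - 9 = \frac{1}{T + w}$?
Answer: $62752$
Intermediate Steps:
$T = -6$ ($T = 6 \left(-1\right) = -6$)
$w = 0$ ($w = -2 + 2 = 0$)
$y = \frac{106}{3}$ ($y = 36 + \frac{4}{-6 + 0} = 36 + \frac{4}{-6} = 36 + 4 \left(- \frac{1}{6}\right) = 36 - \frac{2}{3} = \frac{106}{3} \approx 35.333$)
$O{\left(v \right)} = \frac{106 v^{2}}{3}$
$O{\left(-4 \right)} \left(113 + X{\left(-5,9 \right)}\right) = \frac{106 \left(-4\right)^{2}}{3} \left(113 - 2\right) = \frac{106}{3} \cdot 16 \cdot 111 = \frac{1696}{3} \cdot 111 = 62752$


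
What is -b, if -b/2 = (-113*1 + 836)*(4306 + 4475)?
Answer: 12697326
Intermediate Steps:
b = -12697326 (b = -2*(-113*1 + 836)*(4306 + 4475) = -2*(-113 + 836)*8781 = -1446*8781 = -2*6348663 = -12697326)
-b = -1*(-12697326) = 12697326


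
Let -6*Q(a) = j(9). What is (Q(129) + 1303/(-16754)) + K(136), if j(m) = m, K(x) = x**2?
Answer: 154927775/8377 ≈ 18494.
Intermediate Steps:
Q(a) = -3/2 (Q(a) = -1/6*9 = -3/2)
(Q(129) + 1303/(-16754)) + K(136) = (-3/2 + 1303/(-16754)) + 136**2 = (-3/2 + 1303*(-1/16754)) + 18496 = (-3/2 - 1303/16754) + 18496 = -13217/8377 + 18496 = 154927775/8377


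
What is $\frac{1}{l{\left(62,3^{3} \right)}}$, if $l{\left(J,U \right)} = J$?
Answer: $\frac{1}{62} \approx 0.016129$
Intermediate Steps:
$\frac{1}{l{\left(62,3^{3} \right)}} = \frac{1}{62}$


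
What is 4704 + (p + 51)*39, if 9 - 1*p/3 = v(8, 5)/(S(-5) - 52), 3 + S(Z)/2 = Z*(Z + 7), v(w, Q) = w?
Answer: 7758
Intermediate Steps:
S(Z) = -6 + 2*Z*(7 + Z) (S(Z) = -6 + 2*(Z*(Z + 7)) = -6 + 2*(Z*(7 + Z)) = -6 + 2*Z*(7 + Z))
p = 355/13 (p = 27 - 24/((-6 + 2*(-5)² + 14*(-5)) - 52) = 27 - 24/((-6 + 2*25 - 70) - 52) = 27 - 24/((-6 + 50 - 70) - 52) = 27 - 24/(-26 - 52) = 27 - 24/(-78) = 27 - 24*(-1)/78 = 27 - 3*(-4/39) = 27 + 4/13 = 355/13 ≈ 27.308)
4704 + (p + 51)*39 = 4704 + (355/13 + 51)*39 = 4704 + (1018/13)*39 = 4704 + 3054 = 7758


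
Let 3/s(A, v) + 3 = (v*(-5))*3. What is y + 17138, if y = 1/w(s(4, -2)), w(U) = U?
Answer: 17147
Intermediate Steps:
s(A, v) = 3/(-3 - 15*v) (s(A, v) = 3/(-3 + (v*(-5))*3) = 3/(-3 - 5*v*3) = 3/(-3 - 15*v))
y = 9 (y = 1/(-1/(1 + 5*(-2))) = 1/(-1/(1 - 10)) = 1/(-1/(-9)) = 1/(-1*(-⅑)) = 1/(⅑) = 9)
y + 17138 = 9 + 17138 = 17147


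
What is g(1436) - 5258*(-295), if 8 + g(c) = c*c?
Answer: 3613198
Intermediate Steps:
g(c) = -8 + c² (g(c) = -8 + c*c = -8 + c²)
g(1436) - 5258*(-295) = (-8 + 1436²) - 5258*(-295) = (-8 + 2062096) + 1551110 = 2062088 + 1551110 = 3613198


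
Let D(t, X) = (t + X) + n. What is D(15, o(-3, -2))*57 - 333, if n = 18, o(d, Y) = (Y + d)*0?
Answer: 1548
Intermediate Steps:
o(d, Y) = 0
D(t, X) = 18 + X + t (D(t, X) = (t + X) + 18 = (X + t) + 18 = 18 + X + t)
D(15, o(-3, -2))*57 - 333 = (18 + 0 + 15)*57 - 333 = 33*57 - 333 = 1881 - 333 = 1548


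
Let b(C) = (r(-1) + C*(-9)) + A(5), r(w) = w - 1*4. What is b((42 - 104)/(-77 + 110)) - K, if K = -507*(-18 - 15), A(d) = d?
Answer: -183855/11 ≈ -16714.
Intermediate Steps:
r(w) = -4 + w (r(w) = w - 4 = -4 + w)
K = 16731 (K = -507*(-33) = 16731)
b(C) = -9*C (b(C) = ((-4 - 1) + C*(-9)) + 5 = (-5 - 9*C) + 5 = -9*C)
b((42 - 104)/(-77 + 110)) - K = -9*(42 - 104)/(-77 + 110) - 1*16731 = -(-558)/33 - 16731 = -9*(-62/33) - 16731 = 186/11 - 16731 = -183855/11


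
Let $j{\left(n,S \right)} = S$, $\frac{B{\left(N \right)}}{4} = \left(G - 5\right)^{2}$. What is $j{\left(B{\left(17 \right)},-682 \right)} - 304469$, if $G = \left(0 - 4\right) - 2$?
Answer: $-305151$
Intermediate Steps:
$G = -6$ ($G = -4 - 2 = -6$)
$B{\left(N \right)} = 484$ ($B{\left(N \right)} = 4 \left(-6 - 5\right)^{2} = 4 \left(-11\right)^{2} = 4 \cdot 121 = 484$)
$j{\left(B{\left(17 \right)},-682 \right)} - 304469 = -682 - 304469 = -305151$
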